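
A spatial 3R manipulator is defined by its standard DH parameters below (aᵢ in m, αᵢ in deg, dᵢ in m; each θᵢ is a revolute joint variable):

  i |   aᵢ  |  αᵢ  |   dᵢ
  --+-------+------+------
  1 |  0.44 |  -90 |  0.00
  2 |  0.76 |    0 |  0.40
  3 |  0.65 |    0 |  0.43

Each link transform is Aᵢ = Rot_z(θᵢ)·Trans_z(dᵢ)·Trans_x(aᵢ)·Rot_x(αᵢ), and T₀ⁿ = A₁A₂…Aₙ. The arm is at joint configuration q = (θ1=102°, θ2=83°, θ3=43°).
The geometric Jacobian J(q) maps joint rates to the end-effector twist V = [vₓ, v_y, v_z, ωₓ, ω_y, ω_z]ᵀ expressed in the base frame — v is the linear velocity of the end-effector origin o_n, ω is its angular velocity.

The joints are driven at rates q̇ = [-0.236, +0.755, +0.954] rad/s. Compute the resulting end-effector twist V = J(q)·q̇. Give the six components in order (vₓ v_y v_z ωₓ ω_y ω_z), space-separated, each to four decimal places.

o_n = [-0.8432, -0.0253, -1.2802]
J₁: ẑ×o_n = [0.0253, -0.8432, 0.0000], ω = ẑ
J2: z=[-0.9781, -0.2079, 0.0000] o=[-0.0915, 0.4304, 0.0000] → [0.2662, -1.2522, 0.2894, -0.9781, -0.2079, 0.0000]
J3: z=[-0.9781, -0.2079, 0.0000] o=[-0.5020, 0.4378, -0.7543] → [0.1093, -0.5144, 0.3821, -0.9781, -0.2079, 0.0000]
V = J·q̇ = [0.2993, -1.2371, 0.5830, -1.6717, -0.3553, -0.2360]

0.2993 -1.2371 0.5830 -1.6717 -0.3553 -0.2360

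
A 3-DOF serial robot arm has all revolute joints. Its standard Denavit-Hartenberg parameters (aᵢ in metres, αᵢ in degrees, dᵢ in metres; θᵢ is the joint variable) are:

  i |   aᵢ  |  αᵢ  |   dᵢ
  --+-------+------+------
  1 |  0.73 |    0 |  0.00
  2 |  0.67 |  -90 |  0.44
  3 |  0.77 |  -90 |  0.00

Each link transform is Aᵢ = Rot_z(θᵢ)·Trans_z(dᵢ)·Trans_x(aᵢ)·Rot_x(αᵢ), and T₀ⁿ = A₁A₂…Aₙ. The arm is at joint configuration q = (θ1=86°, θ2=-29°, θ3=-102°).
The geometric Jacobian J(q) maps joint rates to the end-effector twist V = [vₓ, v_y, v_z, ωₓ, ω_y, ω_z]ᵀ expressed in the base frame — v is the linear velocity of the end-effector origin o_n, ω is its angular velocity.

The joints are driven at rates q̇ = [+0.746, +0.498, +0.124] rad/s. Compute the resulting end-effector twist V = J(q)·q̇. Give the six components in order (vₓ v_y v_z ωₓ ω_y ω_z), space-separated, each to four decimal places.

o_n = [0.3286, 1.1559, 1.1932]
J₁: ẑ×o_n = [-1.1559, 0.3286, 0.0000], ω = ẑ
J2: z=[0.0000, 0.0000, 1.0000] o=[0.0509, 0.7282, 0.0000] → [-0.4276, 0.2777, 0.0000, 0.0000, 0.0000, 1.0000]
J3: z=[-0.8387, 0.5446, 0.0000] o=[0.4158, 1.2901, 0.4400] → [0.4102, 0.6317, 0.1601, -0.8387, 0.5446, 0.0000]
V = J·q̇ = [-1.0244, 0.4618, 0.0199, -0.1040, 0.0675, 1.2440]

-1.0244 0.4618 0.0199 -0.1040 0.0675 1.2440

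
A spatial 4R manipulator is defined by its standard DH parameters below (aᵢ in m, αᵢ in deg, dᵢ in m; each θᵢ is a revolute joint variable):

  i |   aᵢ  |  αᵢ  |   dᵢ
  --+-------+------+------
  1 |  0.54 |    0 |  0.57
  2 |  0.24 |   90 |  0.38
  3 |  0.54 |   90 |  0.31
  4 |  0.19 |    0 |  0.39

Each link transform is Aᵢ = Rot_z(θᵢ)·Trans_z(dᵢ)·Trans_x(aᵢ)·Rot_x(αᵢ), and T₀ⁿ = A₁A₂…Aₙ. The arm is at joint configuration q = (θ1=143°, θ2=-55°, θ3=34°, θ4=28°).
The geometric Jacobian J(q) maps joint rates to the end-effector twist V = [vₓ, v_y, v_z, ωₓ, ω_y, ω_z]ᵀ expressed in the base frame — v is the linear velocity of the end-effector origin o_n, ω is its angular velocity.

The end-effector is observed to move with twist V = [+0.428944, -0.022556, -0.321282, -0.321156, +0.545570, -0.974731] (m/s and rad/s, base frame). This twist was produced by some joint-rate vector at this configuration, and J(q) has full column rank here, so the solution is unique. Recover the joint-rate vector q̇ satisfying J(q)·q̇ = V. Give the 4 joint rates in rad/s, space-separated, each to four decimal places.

-0.2520 0.0690 -0.3400 0.9550

o_n = [0.0042, 1.3553, 1.0224]
J₁: ẑ×o_n = [-1.3553, 0.0042, 0.0000], ω = ẑ
J2: z=[0.0000, 0.0000, 1.0000] o=[-0.4313, 0.3250, 0.5700] → [-1.0303, 0.4354, 0.0000, 0.0000, 0.0000, 1.0000]
J3: z=[0.9994, -0.0349, 0.0000] o=[-0.4229, 0.5648, 0.9500] → [-0.0025, -0.0724, 0.8048, 0.9994, -0.0349, 0.0000]
J4: z=[0.0195, 0.5589, -0.8290] o=[-0.0975, 1.0014, 1.2520] → [0.1651, -0.0798, -0.0499, 0.0195, 0.5589, -0.8290]
q̇ = J⁺·V = [-0.2520, 0.0690, -0.3400, 0.9550]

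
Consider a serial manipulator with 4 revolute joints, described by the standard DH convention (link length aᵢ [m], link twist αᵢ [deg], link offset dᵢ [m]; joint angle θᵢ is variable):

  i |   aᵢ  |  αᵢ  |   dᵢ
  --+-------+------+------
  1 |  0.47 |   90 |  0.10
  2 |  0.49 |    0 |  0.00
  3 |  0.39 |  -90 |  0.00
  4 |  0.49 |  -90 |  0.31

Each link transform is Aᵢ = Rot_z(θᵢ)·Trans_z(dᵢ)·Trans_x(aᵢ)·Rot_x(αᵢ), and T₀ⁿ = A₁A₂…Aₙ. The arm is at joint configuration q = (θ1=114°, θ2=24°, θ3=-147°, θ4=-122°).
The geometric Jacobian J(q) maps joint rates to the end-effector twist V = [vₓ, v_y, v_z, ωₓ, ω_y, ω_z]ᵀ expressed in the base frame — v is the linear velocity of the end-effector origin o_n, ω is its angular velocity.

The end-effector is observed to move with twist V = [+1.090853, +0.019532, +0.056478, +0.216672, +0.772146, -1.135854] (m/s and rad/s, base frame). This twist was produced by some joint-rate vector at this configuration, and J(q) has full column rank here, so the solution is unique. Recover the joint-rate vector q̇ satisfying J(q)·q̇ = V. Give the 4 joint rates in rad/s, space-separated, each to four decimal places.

-0.7350 0.4830 0.0290 0.7360

o_n = [-0.0705, 1.1800, 0.0212]
J₁: ẑ×o_n = [-1.1800, -0.0705, 0.0000], ω = ẑ
J2: z=[0.9135, 0.4067, 0.0000] o=[-0.1912, 0.4294, 0.1000] → [-0.0321, 0.0720, 0.6366, 0.9135, 0.4067, 0.0000]
J3: z=[0.9135, 0.4067, 0.0000] o=[-0.3732, 0.8383, 0.2993] → [-0.1131, 0.2541, 0.1890, 0.9135, 0.4067, 0.0000]
J4: z=[-0.3411, 0.7662, -0.5446] o=[-0.2868, 0.6443, -0.0278] → [0.3293, -0.1011, -0.3485, -0.3411, 0.7662, -0.5446]
q̇ = J⁺·V = [-0.7350, 0.4830, 0.0290, 0.7360]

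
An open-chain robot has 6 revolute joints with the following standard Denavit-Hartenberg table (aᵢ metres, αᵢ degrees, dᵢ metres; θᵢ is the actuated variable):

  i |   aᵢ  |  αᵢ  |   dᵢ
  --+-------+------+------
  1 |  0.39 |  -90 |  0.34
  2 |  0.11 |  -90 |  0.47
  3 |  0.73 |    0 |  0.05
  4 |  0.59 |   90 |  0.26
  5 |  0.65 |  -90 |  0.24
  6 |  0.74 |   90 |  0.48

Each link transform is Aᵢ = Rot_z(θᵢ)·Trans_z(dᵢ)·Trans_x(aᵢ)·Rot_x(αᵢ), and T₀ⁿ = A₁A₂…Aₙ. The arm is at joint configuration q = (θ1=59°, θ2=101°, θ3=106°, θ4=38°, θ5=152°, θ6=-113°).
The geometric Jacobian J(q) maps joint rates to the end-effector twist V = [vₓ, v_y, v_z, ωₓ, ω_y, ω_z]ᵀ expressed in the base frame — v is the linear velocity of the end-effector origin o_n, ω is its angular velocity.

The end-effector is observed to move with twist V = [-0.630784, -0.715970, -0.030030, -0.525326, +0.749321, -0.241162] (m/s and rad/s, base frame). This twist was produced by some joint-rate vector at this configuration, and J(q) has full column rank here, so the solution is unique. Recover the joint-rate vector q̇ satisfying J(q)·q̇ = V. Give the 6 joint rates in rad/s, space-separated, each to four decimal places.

-0.4650 0.4170 0.3000 -0.6010 -0.5100 0.0240

o_n = [0.9928, -0.2971, -0.0548]
J₁: ẑ×o_n = [0.2971, 0.9928, -0.0000], ω = ẑ
J2: z=[-0.8572, 0.5150, 0.0000] o=[0.2009, 0.3343, 0.3400] → [-0.2033, -0.3384, 0.1334, -0.8572, 0.5150, 0.0000]
J3: z=[-0.5056, -0.8414, 0.1908] o=[-0.2128, 0.5584, 0.2320] → [0.4046, 0.0850, 1.4469, -0.5056, -0.8414, 0.1908]
J4: z=[-0.5056, -0.8414, 0.1908] o=[0.3832, 0.1878, 0.4391] → [0.5081, -0.1334, 0.7581, -0.5056, -0.8414, 0.1908]
J5: z=[0.6357, -0.5128, -0.5770] o=[0.5959, -0.1315, 0.9572] → [0.4234, 0.4143, 0.0982, 0.6357, -0.5128, -0.5770]
J6: z=[0.1725, 0.8229, -0.5413] o=[0.2594, -0.4136, 0.4212] → [-0.3287, -0.3149, -0.5834, 0.1725, 0.8229, -0.5413]
q̇ = J⁺·V = [-0.4650, 0.4170, 0.3000, -0.6010, -0.5100, 0.0240]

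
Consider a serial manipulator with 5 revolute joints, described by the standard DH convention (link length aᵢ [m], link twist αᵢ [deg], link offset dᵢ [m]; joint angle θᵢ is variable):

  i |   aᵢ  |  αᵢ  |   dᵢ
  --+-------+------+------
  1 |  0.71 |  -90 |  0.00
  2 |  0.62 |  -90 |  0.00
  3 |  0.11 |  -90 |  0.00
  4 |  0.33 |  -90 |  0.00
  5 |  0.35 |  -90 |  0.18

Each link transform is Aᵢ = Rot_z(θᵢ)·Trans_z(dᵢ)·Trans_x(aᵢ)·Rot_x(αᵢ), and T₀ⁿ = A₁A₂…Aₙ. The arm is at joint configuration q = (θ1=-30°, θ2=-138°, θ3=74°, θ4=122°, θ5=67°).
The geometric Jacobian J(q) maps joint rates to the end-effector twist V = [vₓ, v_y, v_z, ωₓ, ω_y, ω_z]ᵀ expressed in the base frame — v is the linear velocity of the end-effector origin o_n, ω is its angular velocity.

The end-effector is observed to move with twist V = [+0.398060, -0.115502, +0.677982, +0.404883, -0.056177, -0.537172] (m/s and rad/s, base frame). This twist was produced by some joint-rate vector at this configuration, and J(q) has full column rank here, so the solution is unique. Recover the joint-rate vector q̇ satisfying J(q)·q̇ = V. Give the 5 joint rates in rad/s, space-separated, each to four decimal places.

-0.6960 0.7510 0.7000 0.3330 -0.6200

o_n = [0.0777, 0.3796, 0.3453]
J₁: ẑ×o_n = [-0.3796, 0.0777, 0.0000], ω = ẑ
J2: z=[0.5000, 0.8660, 0.0000] o=[0.6149, -0.3550, 0.0000] → [0.2991, -0.1727, 0.8325, 0.5000, 0.8660, 0.0000]
J3: z=[0.5795, -0.3346, 0.7431] o=[0.2159, -0.1246, 0.4149] → [-0.3514, -0.0624, 0.2459, 0.5795, -0.3346, 0.7431]
J4: z=[0.4808, -0.5959, -0.6432] o=[0.1435, -0.2049, 0.4351] → [0.4295, 0.0855, 0.2418, 0.4808, -0.5959, -0.6432]
J5: z=[0.8651, 0.4418, 0.2374] o=[0.0964, 0.0164, 0.1949] → [-0.0198, -0.1346, 0.3225, 0.8651, 0.4418, 0.2374]
q̇ = J⁺·V = [-0.6960, 0.7510, 0.7000, 0.3330, -0.6200]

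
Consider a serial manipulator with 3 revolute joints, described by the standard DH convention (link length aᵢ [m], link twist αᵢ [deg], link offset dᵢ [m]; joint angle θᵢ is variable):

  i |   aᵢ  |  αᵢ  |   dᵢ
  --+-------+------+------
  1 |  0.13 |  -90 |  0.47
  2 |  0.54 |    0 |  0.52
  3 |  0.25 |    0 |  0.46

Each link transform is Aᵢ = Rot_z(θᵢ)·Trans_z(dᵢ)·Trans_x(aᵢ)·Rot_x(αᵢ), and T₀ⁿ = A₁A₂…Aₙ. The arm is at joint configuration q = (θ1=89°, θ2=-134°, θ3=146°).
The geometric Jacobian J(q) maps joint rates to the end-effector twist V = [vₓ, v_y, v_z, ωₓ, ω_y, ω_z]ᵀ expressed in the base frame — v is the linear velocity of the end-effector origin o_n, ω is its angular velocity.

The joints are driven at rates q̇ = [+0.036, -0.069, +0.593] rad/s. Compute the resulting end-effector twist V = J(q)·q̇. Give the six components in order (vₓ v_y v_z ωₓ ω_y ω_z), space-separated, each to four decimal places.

-0.0015 -0.0893 -0.1540 -0.5239 0.0091 0.0360

o_n = [-0.9799, 0.0165, 0.8065]
J₁: ẑ×o_n = [-0.0165, -0.9799, 0.0000], ω = ẑ
J2: z=[-0.9998, 0.0175, 0.0000] o=[0.0023, 0.1300, 0.4700] → [0.0059, 0.3364, 0.1306, -0.9998, 0.0175, 0.0000]
J3: z=[-0.9998, 0.0175, 0.0000] o=[-0.5242, -0.2360, 0.8584] → [-0.0009, -0.0520, -0.2445, -0.9998, 0.0175, 0.0000]
V = J·q̇ = [-0.0015, -0.0893, -0.1540, -0.5239, 0.0091, 0.0360]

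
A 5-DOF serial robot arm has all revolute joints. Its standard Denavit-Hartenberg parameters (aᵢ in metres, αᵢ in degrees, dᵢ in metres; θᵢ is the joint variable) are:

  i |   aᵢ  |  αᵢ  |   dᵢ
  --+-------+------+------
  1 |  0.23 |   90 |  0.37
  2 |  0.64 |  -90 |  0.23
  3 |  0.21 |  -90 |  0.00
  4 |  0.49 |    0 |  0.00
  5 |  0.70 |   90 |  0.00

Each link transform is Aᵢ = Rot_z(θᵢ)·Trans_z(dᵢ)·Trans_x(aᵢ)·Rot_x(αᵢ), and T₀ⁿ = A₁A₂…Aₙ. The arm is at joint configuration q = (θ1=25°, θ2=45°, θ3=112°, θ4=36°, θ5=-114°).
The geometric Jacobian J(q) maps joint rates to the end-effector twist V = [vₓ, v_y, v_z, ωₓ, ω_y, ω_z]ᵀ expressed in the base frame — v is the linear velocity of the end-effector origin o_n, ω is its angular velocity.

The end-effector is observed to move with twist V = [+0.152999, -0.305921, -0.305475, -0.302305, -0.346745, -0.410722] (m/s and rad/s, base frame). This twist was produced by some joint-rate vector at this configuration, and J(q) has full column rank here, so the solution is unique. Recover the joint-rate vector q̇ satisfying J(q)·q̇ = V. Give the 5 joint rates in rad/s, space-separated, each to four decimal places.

o_n = [-0.0136, 0.5092, 0.9039]
J₁: ẑ×o_n = [-0.5092, -0.0136, 0.0000], ω = ẑ
J2: z=[0.4226, -0.9063, 0.0000] o=[0.2085, 0.0972, 0.3700] → [-0.4838, -0.2256, -0.0271, 0.4226, -0.9063, 0.0000]
J3: z=[-0.6409, -0.2988, 0.7071] o=[0.7158, 0.0800, 0.8225] → [-0.3278, -0.4636, -0.4930, -0.6409, -0.2988, 0.7071]
J4: z=[-0.4359, -0.6166, -0.6556] o=[0.5831, 0.2330, 0.7669] → [0.0966, 0.4509, -0.4883, -0.4359, -0.6166, -0.6556]
J5: z=[-0.4359, -0.6166, -0.6556] o=[0.5172, 0.6078, 0.4583] → [-0.3394, 0.5422, -0.2843, -0.4359, -0.6166, -0.6556]
q̇ = J⁺·V = [-0.8260, 0.1850, 0.5910, 0.0390, -0.0350]

-0.8260 0.1850 0.5910 0.0390 -0.0350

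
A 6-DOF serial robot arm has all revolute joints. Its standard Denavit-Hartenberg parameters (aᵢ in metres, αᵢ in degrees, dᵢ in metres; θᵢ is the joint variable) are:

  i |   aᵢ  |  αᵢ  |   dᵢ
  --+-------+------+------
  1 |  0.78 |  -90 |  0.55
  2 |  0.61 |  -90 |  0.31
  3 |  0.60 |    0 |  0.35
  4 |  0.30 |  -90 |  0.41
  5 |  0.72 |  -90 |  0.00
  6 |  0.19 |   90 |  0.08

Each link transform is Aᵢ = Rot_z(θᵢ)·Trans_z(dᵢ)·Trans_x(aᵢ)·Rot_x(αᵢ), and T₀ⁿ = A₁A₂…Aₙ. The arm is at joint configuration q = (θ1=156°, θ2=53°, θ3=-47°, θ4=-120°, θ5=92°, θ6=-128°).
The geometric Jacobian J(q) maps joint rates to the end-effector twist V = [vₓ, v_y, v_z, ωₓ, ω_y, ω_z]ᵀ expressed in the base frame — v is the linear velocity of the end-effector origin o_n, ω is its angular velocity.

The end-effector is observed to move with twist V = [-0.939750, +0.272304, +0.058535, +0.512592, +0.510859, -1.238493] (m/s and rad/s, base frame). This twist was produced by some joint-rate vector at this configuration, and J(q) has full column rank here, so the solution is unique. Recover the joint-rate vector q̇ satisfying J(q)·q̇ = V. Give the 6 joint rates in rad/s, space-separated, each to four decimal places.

-0.0420 -0.8120 0.0100 0.8920 0.3130 0.7480

o_n = [-1.4501, -0.3827, -0.2324]
J₁: ẑ×o_n = [0.3827, -1.4501, 0.0000], ω = ẑ
J2: z=[-0.4067, -0.9135, 0.0000] o=[-0.7126, 0.3173, 0.5500] → [0.7147, -0.3182, -0.3891, -0.4067, -0.9135, 0.0000]
J3: z=[0.7296, -0.3248, -0.6018] o=[-1.1740, 0.1834, 0.0628] → [-0.2448, 0.3815, -0.5027, 0.7296, -0.3248, -0.6018]
J4: z=[0.7296, -0.3248, -0.6018] o=[-1.3221, -0.2310, -0.4746] → [-0.1700, -0.0997, -0.1523, 0.7296, -0.3248, -0.6018]
J5: z=[-0.5200, -0.8351, -0.1797] o=[-0.8897, -0.4974, -0.4879] → [-0.1928, 0.2335, -0.5276, -0.5200, -0.8351, -0.1797]
J6: z=[-0.4185, 0.4324, -0.7987] o=[-1.4259, -0.2525, -0.0744] → [-0.1723, -0.0468, 0.0650, -0.4185, 0.4324, -0.7987]
q̇ = J⁺·V = [-0.0420, -0.8120, 0.0100, 0.8920, 0.3130, 0.7480]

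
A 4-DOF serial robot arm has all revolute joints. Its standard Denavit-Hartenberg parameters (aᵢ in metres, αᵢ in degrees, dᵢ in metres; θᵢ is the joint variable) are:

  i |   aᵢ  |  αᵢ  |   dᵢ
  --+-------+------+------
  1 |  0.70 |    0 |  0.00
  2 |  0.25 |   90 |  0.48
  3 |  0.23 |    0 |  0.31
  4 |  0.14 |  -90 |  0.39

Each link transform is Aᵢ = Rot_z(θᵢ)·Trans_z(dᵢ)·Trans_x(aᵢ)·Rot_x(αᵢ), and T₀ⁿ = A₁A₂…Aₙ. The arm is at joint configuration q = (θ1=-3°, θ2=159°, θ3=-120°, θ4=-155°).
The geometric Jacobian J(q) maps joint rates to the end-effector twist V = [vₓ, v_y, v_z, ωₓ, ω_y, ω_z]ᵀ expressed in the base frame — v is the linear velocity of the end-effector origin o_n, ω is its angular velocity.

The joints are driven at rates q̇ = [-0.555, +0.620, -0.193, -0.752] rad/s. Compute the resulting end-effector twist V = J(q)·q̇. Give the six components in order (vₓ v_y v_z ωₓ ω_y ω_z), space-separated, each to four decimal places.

-0.1511 -0.3402 0.0107 -0.3844 -0.8633 0.0650

o_n = [0.8493, 0.6627, 0.4203]
J₁: ẑ×o_n = [-0.6627, 0.8493, 0.0000], ω = ẑ
J2: z=[0.0000, 0.0000, 1.0000] o=[0.6990, -0.0366, 0.0000] → [-0.6994, 0.1502, 0.0000, 0.0000, 0.0000, 1.0000]
J3: z=[0.4067, 0.9135, 0.0000] o=[0.4707, 0.0650, 0.4800] → [-0.0546, 0.0243, -0.1028, 0.4067, 0.9135, 0.0000]
J4: z=[0.4067, 0.9135, 0.0000] o=[0.7018, 0.3015, 0.2808] → [0.1274, -0.0567, 0.0122, 0.4067, 0.9135, 0.0000]
V = J·q̇ = [-0.1511, -0.3402, 0.0107, -0.3844, -0.8633, 0.0650]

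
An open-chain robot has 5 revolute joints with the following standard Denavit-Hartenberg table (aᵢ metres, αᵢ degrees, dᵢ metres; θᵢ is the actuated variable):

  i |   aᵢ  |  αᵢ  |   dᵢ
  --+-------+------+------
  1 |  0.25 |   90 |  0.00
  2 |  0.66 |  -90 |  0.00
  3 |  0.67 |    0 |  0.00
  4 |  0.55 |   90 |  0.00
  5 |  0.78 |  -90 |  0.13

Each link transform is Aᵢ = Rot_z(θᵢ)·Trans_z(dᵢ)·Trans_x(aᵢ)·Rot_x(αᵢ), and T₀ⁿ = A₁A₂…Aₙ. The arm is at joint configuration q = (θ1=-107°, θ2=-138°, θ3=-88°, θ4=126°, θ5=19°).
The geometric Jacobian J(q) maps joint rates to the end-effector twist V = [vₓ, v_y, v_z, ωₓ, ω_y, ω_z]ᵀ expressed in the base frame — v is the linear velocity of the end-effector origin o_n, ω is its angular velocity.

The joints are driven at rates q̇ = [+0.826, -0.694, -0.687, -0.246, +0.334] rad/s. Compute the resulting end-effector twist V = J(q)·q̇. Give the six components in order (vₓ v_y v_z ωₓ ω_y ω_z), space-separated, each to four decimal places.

o_n = [0.2833, 0.8560, -1.3784]
J₁: ẑ×o_n = [-0.8560, 0.2833, 0.0000], ω = ẑ
J2: z=[-0.9563, 0.2924, 0.0000] o=[-0.0731, -0.2391, 0.0000] → [-0.4030, -1.3182, -1.1514, -0.9563, 0.2924, 0.0000]
J3: z=[-0.1956, -0.6399, -0.7431] o=[0.0703, 0.2300, -0.4416] → [1.0647, -0.3415, 0.0138, -0.1956, -0.6399, -0.7431]
J4: z=[-0.1956, -0.6399, -0.7431] o=[-0.5649, 0.4424, -0.4573] → [0.8968, -0.8106, 0.4619, -0.1956, -0.6399, -0.7431]
J5: z=[-0.6198, 0.6679, -0.4120] o=[-0.1470, 0.6514, -0.7473] → [-0.3373, -0.5684, -0.4142, -0.6198, 0.6679, -0.4120]
V = J·q̇ = [-1.4920, 1.3930, 0.5376, 0.6392, 0.6172, 1.3818]

-1.4920 1.3930 0.5376 0.6392 0.6172 1.3818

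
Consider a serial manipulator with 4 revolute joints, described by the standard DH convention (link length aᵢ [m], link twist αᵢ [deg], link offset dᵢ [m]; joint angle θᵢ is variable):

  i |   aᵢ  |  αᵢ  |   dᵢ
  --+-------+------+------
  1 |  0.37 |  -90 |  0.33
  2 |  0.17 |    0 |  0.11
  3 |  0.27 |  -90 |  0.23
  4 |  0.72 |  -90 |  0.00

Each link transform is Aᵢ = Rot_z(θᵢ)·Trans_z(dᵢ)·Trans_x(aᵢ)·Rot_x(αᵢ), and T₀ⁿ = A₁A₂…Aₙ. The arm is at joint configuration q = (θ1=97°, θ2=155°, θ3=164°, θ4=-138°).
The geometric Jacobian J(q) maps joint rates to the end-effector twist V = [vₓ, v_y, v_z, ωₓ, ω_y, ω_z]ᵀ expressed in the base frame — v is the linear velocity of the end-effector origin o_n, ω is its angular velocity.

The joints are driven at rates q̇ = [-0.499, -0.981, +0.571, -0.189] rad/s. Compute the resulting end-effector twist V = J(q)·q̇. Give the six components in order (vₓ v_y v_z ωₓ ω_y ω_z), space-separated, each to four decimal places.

0.0494 0.4928 -0.2929 0.4221 -0.0731 -0.3564

o_n = [-0.8176, -0.0844, 0.0843]
J₁: ẑ×o_n = [0.0844, -0.8176, 0.0000], ω = ẑ
J2: z=[-0.9925, -0.1219, 0.0000] o=[-0.0451, 0.3672, 0.3300] → [0.0299, -0.2439, 0.3541, -0.9925, -0.1219, 0.0000]
J3: z=[-0.9925, -0.1219, 0.0000] o=[-0.1355, 0.2009, 0.2582] → [0.0212, -0.1726, 0.2000, -0.9925, -0.1219, 0.0000]
J4: z=[-0.0800, 0.6512, -0.7547] o=[-0.3886, 0.3751, 0.4353] → [-0.5754, 0.2957, 0.3161, -0.0800, 0.6512, -0.7547]
V = J·q̇ = [0.0494, 0.4928, -0.2929, 0.4221, -0.0731, -0.3564]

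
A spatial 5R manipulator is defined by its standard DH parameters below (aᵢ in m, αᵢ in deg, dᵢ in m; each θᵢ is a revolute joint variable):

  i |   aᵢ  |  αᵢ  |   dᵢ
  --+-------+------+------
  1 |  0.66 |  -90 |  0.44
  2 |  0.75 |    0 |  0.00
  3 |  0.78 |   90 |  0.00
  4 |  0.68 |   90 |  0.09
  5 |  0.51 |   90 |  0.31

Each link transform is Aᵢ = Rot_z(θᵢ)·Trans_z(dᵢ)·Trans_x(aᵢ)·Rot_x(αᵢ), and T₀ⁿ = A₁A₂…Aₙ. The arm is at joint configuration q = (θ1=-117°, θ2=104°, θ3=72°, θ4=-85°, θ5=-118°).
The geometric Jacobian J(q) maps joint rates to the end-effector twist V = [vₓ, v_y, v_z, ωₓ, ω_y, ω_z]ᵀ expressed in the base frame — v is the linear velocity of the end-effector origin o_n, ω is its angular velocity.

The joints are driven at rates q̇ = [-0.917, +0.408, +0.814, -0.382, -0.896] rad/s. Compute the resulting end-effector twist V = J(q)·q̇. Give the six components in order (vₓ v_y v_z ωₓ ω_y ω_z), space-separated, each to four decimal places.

o_n = [-0.3902, 0.2604, 0.0362]
J₁: ẑ×o_n = [-0.2604, -0.3902, 0.0000], ω = ẑ
J2: z=[0.8910, -0.4540, 0.0000] o=[-0.2996, -0.5881, 0.4400] → [0.1833, 0.3598, 0.7149, 0.8910, -0.4540, 0.0000]
J3: z=[0.8910, -0.4540, 0.0000] o=[-0.2173, -0.4264, -0.2877] → [-0.1470, -0.2886, 0.5335, 0.8910, -0.4540, 0.0000]
J4: z=[-0.0317, -0.0622, -0.9976] o=[0.1360, 0.2669, -0.3421] → [-0.0299, 0.5369, -0.0325, -0.0317, -0.0622, -0.9976]
J5: z=[-0.5288, -0.8459, 0.0695] o=[-0.4436, 0.6215, -0.4360] → [-0.3743, 0.2534, 0.2361, -0.5288, -0.8459, 0.0695]
V = J·q̇ = [0.5408, -0.1624, 0.5268, 1.5747, 0.2269, -0.5982]

0.5408 -0.1624 0.5268 1.5747 0.2269 -0.5982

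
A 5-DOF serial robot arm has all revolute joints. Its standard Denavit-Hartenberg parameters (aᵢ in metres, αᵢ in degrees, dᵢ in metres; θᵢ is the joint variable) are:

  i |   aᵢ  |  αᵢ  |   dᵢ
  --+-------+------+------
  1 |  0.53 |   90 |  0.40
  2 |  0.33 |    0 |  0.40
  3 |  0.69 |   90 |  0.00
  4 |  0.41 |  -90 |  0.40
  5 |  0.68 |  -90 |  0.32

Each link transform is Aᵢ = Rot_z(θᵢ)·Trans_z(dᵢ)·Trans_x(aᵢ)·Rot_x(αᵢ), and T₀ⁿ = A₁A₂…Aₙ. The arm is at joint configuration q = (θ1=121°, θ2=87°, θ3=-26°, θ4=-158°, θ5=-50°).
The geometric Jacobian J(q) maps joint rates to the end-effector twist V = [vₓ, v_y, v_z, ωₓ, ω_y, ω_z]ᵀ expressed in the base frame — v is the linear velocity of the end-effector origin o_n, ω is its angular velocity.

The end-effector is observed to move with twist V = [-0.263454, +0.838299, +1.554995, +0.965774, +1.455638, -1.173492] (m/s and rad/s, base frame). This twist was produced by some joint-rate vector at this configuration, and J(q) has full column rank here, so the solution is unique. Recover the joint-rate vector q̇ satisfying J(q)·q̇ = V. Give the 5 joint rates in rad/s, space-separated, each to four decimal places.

-0.5490 0.9940 0.1320 0.9590 -0.4870

o_n = [-0.8863, 1.0594, 0.3045]
J₁: ẑ×o_n = [-1.0594, -0.8863, 0.0000], ω = ẑ
J2: z=[0.8572, 0.5150, 0.0000] o=[-0.2730, 0.4543, 0.4000] → [-0.0492, 0.0819, 0.8346, 0.8572, 0.5150, 0.0000]
J3: z=[0.8572, 0.5150, 0.0000] o=[0.0610, 0.6751, 0.7295] → [-0.2189, 0.3644, 0.8173, 0.8572, 0.5150, 0.0000]
J4: z=[-0.4505, 0.7497, -0.4848] o=[-0.1113, 0.9619, 1.3330] → [-0.7238, -0.0876, 0.5370, -0.4505, 0.7497, -0.4848]
J5: z=[-0.8883, -0.3219, 0.3276] o=[-0.3282, 1.0247, 0.8066] → [0.1502, -0.6289, -0.2105, -0.8883, -0.3219, 0.3276]
q̇ = J⁺·V = [-0.5490, 0.9940, 0.1320, 0.9590, -0.4870]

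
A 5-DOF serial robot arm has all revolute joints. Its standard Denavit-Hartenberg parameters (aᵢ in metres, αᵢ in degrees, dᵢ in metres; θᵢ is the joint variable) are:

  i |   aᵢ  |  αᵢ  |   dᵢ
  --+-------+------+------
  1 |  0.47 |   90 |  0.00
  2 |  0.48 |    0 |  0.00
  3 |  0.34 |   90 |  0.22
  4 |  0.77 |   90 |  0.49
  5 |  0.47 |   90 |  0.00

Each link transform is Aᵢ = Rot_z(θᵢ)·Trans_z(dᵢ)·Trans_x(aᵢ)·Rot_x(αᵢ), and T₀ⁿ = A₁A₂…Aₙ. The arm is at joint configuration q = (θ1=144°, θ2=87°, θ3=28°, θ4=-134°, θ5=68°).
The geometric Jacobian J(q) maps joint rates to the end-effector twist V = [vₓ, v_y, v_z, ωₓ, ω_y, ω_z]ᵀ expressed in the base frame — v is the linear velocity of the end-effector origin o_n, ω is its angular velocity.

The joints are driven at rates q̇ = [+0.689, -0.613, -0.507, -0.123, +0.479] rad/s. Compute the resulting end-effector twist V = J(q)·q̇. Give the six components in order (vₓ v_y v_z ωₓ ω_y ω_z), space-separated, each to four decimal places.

-0.5747 -0.5473 -1.0141 -0.4904 -0.6168 0.3247

o_n = [-1.4585, 0.4904, 0.5831]
J₁: ẑ×o_n = [-0.4904, -1.4585, 0.0000], ω = ẑ
J2: z=[0.5878, 0.8090, 0.0000] o=[-0.3802, 0.2763, 0.0000] → [0.4718, -0.3427, 0.9982, 0.5878, 0.8090, 0.0000]
J3: z=[0.5878, 0.8090, 0.0000] o=[-0.4006, 0.2910, 0.4793] → [0.0840, -0.0610, 0.9731, 0.5878, 0.8090, 0.0000]
J4: z=[-0.7332, 0.5327, 0.4226] o=[-0.1550, 0.3845, 0.7875] → [-0.1536, -0.7007, 0.6168, -0.7332, 0.5327, 0.4226]
J5: z=[0.1624, 0.7407, -0.6519] o=[-1.0227, 0.3303, 0.5098] → [0.1587, 0.2722, 0.3488, 0.1624, 0.7407, -0.6519]
V = J·q̇ = [-0.5747, -0.5473, -1.0141, -0.4904, -0.6168, 0.3247]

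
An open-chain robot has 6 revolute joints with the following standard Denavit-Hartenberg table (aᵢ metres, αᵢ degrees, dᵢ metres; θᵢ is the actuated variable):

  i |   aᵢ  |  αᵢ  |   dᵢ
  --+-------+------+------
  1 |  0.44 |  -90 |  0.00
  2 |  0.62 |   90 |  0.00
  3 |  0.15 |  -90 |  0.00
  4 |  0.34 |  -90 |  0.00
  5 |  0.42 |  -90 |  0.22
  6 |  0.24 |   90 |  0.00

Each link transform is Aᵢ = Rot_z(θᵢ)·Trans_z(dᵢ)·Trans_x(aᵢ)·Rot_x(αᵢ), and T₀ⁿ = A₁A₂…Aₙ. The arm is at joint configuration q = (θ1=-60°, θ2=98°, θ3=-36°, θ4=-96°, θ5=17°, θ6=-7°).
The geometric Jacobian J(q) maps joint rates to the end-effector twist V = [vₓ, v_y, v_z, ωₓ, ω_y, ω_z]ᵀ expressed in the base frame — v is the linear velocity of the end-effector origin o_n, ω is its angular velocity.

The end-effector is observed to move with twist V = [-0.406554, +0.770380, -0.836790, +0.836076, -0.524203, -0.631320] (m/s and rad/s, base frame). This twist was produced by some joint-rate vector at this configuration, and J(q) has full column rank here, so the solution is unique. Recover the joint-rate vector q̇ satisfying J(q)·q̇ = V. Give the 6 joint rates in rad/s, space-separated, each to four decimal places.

0.4100 0.8890 0.9000 0.1740 0.9930 -0.0160

o_n = [0.3725, -1.3052, -0.8773]
J₁: ẑ×o_n = [1.3052, 0.3725, -0.0000], ω = ẑ
J2: z=[0.8660, 0.5000, 0.0000] o=[0.2200, -0.3811, 0.0000] → [-0.4387, 0.7598, -0.8766, 0.8660, 0.5000, 0.0000]
J3: z=[0.4951, -0.8576, -0.1392] o=[0.1769, -0.3063, -0.6140] → [0.0868, 0.1032, -0.3268, 0.4951, -0.8576, -0.1392]
J4: z=[0.6597, 0.4754, -0.5821] o=[0.0921, -0.3358, -0.7341] → [-0.6324, -0.0688, -0.7729, 0.6597, 0.4754, -0.5821]
J5: z=[-0.5105, -0.2850, -0.8113] o=[0.2796, -0.6188, -0.7527] → [-0.5214, -0.1390, 0.3769, -0.5105, -0.2850, -0.8113]
J6: z=[-0.7921, -0.2112, 0.5726] o=[0.3078, -1.0742, -0.8817] → [0.1314, 0.0405, 0.1967, -0.7921, -0.2112, 0.5726]
q̇ = J⁺·V = [0.4100, 0.8890, 0.9000, 0.1740, 0.9930, -0.0160]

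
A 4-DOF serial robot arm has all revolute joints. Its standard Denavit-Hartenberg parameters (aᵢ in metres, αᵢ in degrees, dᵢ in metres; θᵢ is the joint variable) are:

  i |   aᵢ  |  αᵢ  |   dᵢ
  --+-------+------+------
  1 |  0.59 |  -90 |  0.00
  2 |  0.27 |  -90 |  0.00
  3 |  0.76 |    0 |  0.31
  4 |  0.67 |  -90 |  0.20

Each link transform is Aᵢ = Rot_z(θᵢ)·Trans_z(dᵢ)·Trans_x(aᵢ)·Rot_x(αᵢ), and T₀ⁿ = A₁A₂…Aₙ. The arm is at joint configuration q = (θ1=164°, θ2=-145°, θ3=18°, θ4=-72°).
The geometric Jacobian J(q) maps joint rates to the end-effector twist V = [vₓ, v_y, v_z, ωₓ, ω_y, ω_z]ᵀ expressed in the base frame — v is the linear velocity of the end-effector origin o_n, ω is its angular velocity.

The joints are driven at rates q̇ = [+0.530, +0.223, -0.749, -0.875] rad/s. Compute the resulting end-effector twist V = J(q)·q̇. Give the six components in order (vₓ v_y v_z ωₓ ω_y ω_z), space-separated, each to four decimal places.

o_n = [0.1588, -0.3651, 1.2131]
J₁: ẑ×o_n = [0.3651, 0.1588, -0.0000], ω = ẑ
J2: z=[-0.2756, -0.9613, 0.0000] o=[-0.5671, 0.1626, 0.0000] → [-1.1661, 0.3344, 0.8433, -0.2756, -0.9613, 0.0000]
J3: z=[-0.5514, 0.1581, 0.8192] o=[-0.3545, 0.1017, 0.1549] → [0.5497, 1.0040, 0.1762, -0.5514, 0.1581, 0.8192]
J4: z=[-0.5514, 0.1581, 0.8192] o=[0.1084, 0.2132, 0.8234] → [0.5354, 0.2562, 0.3109, -0.5514, 0.1581, 0.8192]
V = J·q̇ = [-0.9467, -0.8174, -0.2159, 0.8339, -0.4711, -0.8003]

-0.9467 -0.8174 -0.2159 0.8339 -0.4711 -0.8003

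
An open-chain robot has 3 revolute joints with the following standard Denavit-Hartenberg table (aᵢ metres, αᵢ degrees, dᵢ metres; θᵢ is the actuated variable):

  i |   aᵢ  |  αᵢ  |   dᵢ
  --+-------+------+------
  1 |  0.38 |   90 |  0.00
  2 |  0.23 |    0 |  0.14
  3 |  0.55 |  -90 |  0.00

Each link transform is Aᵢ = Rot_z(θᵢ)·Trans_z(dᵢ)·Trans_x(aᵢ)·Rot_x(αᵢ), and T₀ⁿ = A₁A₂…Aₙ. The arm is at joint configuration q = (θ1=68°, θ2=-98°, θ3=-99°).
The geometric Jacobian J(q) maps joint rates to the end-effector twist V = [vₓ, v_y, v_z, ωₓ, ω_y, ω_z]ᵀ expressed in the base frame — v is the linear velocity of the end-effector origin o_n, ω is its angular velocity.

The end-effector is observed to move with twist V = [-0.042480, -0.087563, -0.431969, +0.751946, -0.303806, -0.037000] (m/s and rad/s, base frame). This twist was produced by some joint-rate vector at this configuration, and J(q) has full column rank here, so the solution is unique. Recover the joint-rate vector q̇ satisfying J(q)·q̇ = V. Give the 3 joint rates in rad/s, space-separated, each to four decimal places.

o_n = [0.0631, -0.2175, -0.0670]
J₁: ẑ×o_n = [0.2175, 0.0631, -0.0000], ω = ẑ
J2: z=[0.9272, -0.3746, 0.0000] o=[0.1424, 0.3523, 0.0000] → [0.0251, 0.0621, -0.5580, 0.9272, -0.3746, 0.0000]
J3: z=[0.9272, -0.3746, 0.0000] o=[0.2602, 0.2702, -0.2278] → [-0.0602, -0.1491, -0.5260, 0.9272, -0.3746, 0.0000]
q̇ = J⁺·V = [-0.0370, 0.1690, 0.6420]

-0.0370 0.1690 0.6420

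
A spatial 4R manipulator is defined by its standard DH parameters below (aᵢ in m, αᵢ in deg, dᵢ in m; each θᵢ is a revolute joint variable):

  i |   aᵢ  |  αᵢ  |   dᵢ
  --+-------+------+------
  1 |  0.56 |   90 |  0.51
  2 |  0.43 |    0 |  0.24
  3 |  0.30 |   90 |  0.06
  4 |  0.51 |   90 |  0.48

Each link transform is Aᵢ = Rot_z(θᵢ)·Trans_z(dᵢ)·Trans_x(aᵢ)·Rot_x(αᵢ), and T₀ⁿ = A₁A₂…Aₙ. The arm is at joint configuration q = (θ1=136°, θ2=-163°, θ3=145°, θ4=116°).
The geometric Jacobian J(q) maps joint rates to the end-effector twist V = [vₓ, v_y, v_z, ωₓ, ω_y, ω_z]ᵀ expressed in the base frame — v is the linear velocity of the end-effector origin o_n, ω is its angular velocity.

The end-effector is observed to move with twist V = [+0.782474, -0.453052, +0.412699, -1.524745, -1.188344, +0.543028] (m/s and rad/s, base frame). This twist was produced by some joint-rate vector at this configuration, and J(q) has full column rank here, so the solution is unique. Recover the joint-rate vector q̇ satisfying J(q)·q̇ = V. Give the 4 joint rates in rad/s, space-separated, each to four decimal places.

o_n = [0.4742, 0.5964, -0.0958]
J₁: ẑ×o_n = [-0.5964, 0.4742, 0.0000], ω = ẑ
J2: z=[0.6947, 0.7193, 0.0000] o=[-0.4028, 0.3890, 0.5100] → [-0.4358, 0.4209, -0.4868, 0.6947, 0.7193, 0.0000]
J3: z=[0.6947, 0.7193, 0.0000] o=[0.0597, 0.2760, 0.3843] → [-0.3454, 0.3335, -0.0756, 0.6947, 0.7193, 0.0000]
J4: z=[0.2223, -0.2147, -0.9511] o=[-0.1039, 0.5174, 0.2916] → [0.1583, -0.4637, 0.1416, 0.2223, -0.2147, -0.9511]
q̇ = J⁺·V = [-0.2920, -0.9540, -0.9600, -0.8780]

-0.2920 -0.9540 -0.9600 -0.8780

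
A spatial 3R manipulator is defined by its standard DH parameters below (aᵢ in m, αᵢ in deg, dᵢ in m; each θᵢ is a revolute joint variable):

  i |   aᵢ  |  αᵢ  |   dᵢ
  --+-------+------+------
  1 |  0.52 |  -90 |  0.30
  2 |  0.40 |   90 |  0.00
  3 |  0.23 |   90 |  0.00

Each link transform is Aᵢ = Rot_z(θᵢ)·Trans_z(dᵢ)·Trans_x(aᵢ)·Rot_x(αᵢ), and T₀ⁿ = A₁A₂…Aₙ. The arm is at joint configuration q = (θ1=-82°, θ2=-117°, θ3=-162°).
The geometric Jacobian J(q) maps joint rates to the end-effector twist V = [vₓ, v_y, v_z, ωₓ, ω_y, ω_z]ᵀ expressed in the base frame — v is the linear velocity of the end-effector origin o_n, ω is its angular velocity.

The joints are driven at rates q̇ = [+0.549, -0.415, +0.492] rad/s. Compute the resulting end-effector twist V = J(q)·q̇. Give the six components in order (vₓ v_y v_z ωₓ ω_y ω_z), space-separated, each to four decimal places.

o_n = [-0.0095, -0.4433, 0.4615]
J₁: ẑ×o_n = [0.4433, -0.0095, 0.0000], ω = ẑ
J2: z=[0.9903, 0.1392, 0.0000] o=[0.0724, -0.5149, 0.3000] → [0.0225, -0.1599, 0.0823, 0.9903, 0.1392, 0.0000]
J3: z=[-0.1240, 0.8823, -0.4540] o=[0.0471, -0.3351, 0.6564] → [-0.2211, 0.0015, 0.0633, -0.1240, 0.8823, -0.4540]
V = J·q̇ = [0.1253, 0.0619, -0.0030, -0.4720, 0.3764, 0.3256]

0.1253 0.0619 -0.0030 -0.4720 0.3764 0.3256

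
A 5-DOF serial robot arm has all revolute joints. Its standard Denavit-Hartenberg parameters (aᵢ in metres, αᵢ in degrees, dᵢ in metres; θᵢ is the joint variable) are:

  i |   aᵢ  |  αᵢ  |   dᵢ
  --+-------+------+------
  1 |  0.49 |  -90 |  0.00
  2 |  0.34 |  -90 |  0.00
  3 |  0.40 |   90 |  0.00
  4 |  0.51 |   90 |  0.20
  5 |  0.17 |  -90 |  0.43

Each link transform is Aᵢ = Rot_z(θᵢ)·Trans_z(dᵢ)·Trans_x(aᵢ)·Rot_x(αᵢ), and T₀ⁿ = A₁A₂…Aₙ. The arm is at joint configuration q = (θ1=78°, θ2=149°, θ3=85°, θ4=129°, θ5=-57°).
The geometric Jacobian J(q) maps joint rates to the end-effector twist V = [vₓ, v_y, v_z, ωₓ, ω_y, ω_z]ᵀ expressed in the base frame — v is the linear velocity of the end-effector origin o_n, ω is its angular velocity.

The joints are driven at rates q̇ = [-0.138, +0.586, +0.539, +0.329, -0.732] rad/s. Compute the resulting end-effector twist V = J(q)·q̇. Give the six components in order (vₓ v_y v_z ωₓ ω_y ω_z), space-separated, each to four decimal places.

o_n = [0.2874, -0.3244, 0.4129]
J₁: ẑ×o_n = [0.3244, 0.2874, -0.0000], ω = ẑ
J2: z=[-0.9781, 0.2079, 0.0000] o=[0.1019, 0.4793, 0.0000] → [0.0858, 0.4038, 0.7476, -0.9781, 0.2079, 0.0000]
J3: z=[-0.1071, -0.5038, 0.8572] o=[0.0413, 0.1942, -0.1751] → [0.1483, 0.2739, 0.1795, -0.1071, -0.5038, 0.8572]
J4: z=[-0.2628, -0.8171, -0.5131] o=[0.4248, 0.0821, -0.1931] → [-0.7037, 0.2297, -0.0054, -0.2628, -0.8171, -0.5131]
J5: z=[0.6778, -0.5348, 0.5045] o=[0.0221, -0.1910, 0.0585] → [-0.1222, -0.1063, 0.0515, 0.6778, -0.5348, 0.5045]
V = J·q̇ = [-0.0566, 0.4981, 0.4954, -1.2135, -0.0271, -0.2141]

-0.0566 0.4981 0.4954 -1.2135 -0.0271 -0.2141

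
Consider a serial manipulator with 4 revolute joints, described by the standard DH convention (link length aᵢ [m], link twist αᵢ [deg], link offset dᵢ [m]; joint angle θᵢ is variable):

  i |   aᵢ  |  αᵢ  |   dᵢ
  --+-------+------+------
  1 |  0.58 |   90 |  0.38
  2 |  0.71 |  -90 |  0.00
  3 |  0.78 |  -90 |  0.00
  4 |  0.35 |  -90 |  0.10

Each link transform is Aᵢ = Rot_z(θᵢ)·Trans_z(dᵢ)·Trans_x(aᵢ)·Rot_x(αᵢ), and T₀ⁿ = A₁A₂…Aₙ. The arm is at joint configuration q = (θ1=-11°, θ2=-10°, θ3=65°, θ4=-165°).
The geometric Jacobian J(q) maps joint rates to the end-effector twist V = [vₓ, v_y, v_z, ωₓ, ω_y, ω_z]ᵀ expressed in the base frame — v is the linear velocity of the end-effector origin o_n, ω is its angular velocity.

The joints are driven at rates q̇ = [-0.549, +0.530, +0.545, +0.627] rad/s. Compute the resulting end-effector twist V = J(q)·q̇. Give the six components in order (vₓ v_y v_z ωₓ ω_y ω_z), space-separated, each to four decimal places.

o_n = [1.4486, 0.1695, 0.3292]
J₁: ẑ×o_n = [-0.1695, 1.4486, 0.0000], ω = ẑ
J2: z=[-0.1908, -0.9816, 0.0000] o=[0.5693, -0.1107, 0.3800] → [0.0498, -0.0097, 0.8096, -0.1908, -0.9816, 0.0000]
J3: z=[0.1705, -0.0331, 0.9848] o=[1.2557, -0.2441, 0.2567] → [-0.4097, 0.1776, 0.0769, 0.1705, -0.0331, 0.9848]
J4: z=[-0.7955, 0.5852, 0.1574] o=[1.7093, 0.3879, 0.1995] → [0.1103, 0.0622, 0.3263, -0.7955, 0.5852, 0.1574]
V = J·q̇ = [-0.0347, -0.6646, 0.6756, -0.5070, -0.1714, 0.0864]

-0.0347 -0.6646 0.6756 -0.5070 -0.1714 0.0864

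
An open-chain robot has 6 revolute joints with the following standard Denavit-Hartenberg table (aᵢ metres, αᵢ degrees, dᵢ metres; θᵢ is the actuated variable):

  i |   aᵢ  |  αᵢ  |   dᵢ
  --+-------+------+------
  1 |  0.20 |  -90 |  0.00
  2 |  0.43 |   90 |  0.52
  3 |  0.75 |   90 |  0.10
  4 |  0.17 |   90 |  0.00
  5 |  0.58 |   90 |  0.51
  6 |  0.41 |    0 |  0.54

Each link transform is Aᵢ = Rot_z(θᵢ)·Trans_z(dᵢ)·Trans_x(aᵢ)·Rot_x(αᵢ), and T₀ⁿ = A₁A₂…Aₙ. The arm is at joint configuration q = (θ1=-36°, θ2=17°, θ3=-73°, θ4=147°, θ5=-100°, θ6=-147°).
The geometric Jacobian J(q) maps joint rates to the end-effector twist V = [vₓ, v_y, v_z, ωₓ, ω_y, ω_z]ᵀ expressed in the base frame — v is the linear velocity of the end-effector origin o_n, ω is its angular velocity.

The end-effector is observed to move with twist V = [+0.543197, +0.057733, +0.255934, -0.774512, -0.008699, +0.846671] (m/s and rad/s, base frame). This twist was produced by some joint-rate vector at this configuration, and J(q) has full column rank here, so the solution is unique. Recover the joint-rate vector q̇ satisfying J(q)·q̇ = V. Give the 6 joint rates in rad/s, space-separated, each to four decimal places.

0.2050 0.2080 -0.1850 0.9420 0.7420 0.0100

o_n = [0.5374, -1.1680, -0.1551]
J₁: ẑ×o_n = [1.1680, 0.5374, -0.0000], ω = ẑ
J2: z=[0.5878, 0.8090, 0.0000] o=[0.1618, -0.1176, 0.0000] → [-0.1255, 0.0912, -0.9213, 0.5878, 0.8090, 0.0000]
J3: z=[0.2365, -0.1719, 0.9563] o=[0.8001, 0.0614, -0.1257] → [1.1808, -0.2443, -0.3359, 0.2365, -0.1719, 0.9563]
J4: z=[-0.9117, 0.3010, 0.2796] o=[0.5719, -0.6593, -0.0942] → [0.1239, -0.0651, 0.4742, -0.9117, 0.3010, 0.2796]
J5: z=[0.0154, -0.6550, 0.7555] o=[0.6416, -0.5414, 0.0065] → [0.5792, -0.0762, -0.0779, 0.0154, -0.6550, 0.7555]
J6: z=[-0.5626, -0.6303, -0.5350] o=[1.1289, -1.1172, 0.1724] → [0.1793, 0.1322, -0.3442, -0.5626, -0.6303, -0.5350]
q̇ = J⁺·V = [0.2050, 0.2080, -0.1850, 0.9420, 0.7420, 0.0100]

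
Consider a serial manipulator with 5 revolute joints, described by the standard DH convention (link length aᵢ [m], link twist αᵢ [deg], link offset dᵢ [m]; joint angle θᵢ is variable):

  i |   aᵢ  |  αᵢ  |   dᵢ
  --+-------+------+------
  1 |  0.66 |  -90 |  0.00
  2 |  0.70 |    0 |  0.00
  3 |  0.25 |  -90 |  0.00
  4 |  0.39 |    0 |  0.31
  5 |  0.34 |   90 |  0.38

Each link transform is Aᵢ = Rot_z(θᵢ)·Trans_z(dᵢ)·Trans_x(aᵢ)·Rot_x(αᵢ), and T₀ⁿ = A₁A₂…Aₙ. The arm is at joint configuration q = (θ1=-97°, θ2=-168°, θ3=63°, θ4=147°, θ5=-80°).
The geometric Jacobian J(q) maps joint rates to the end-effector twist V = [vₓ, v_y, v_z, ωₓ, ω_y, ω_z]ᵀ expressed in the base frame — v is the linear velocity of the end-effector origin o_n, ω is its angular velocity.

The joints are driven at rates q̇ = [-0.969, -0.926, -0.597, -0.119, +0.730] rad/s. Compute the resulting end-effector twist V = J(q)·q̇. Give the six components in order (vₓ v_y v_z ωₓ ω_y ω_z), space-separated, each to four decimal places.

o_n = [-0.5979, -0.5586, 0.3780]
J₁: ẑ×o_n = [0.5586, -0.5979, 0.0000], ω = ẑ
J2: z=[0.9925, -0.1219, 0.0000] o=[-0.0804, -0.6551, 0.0000] → [-0.0461, -0.3752, 0.0326, 0.9925, -0.1219, 0.0000]
J3: z=[0.9925, -0.1219, 0.0000] o=[0.0030, 0.0245, 0.1455] → [-0.0283, -0.2307, -0.6521, 0.9925, -0.1219, 0.0000]
J4: z=[-0.1177, -0.9587, 0.2588] o=[0.0109, 0.0887, 0.3870] → [0.1762, -0.1586, -0.5075, -0.1177, -0.9587, 0.2588]
J5: z=[-0.1177, -0.9587, 0.2588] o=[-0.2467, -0.2666, 0.1513] → [-0.1417, -0.0642, -0.3023, -0.1177, -0.9587, 0.2588]
V = J·q̇ = [-0.6062, 1.0365, 0.1988, -1.5836, -0.4002, -0.8109]

-0.6062 1.0365 0.1988 -1.5836 -0.4002 -0.8109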